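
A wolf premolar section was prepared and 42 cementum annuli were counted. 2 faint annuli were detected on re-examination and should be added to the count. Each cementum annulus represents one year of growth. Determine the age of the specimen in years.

44 yr

After corrections the count is 42 + 2 = 44 cementum annuli.
With a one-to-one cementum annulus periodicity this is 44 years.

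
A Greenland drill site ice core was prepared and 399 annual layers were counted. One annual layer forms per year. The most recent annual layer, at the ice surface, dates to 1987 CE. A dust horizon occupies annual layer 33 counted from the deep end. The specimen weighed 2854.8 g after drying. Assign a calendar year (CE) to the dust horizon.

399 − 33 = 366 annual layers lie beyond the dust horizon toward the ice surface.
1987 − 366 = 1621 CE.

1621 CE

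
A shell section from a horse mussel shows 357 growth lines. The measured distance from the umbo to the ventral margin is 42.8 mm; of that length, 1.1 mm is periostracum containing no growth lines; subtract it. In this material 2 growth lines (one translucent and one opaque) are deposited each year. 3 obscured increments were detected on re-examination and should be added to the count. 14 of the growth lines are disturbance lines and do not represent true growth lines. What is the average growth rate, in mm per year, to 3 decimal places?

0.241 mm per year

Correcting the raw count gives 357 − 14 + 3 = 346 true growth lines.
346 growth lines at 2 per year is 346 / 2 = 173 years.
Net length = 42.8 − 1.1 = 41.7 mm.
41.7 mm over 173 years gives 41.7 / 173 ≈ 0.241 mm per year.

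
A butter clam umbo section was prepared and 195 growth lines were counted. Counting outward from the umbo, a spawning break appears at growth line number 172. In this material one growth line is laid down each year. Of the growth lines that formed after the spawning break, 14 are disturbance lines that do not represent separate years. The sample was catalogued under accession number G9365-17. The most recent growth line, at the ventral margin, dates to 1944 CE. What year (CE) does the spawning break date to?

1935 CE

Between growth line 172 and the ventral margin there are 195 − 172 = 23 growth lines.
Removing the 14 false growth lines leaves 23 − 14 = 9 true growth lines beyond the spawning break.
Counting back 9 years from 1944 CE places the spawning break in 1944 − 9 = 1935 CE.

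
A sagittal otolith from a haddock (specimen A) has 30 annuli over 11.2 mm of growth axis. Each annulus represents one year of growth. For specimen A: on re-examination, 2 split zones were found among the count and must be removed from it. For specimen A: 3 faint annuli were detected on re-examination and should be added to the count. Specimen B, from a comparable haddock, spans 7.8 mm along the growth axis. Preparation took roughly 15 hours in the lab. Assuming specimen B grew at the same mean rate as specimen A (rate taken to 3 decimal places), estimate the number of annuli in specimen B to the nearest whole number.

Specimen A: adjusted count: 30 − 2 + 3 = 31 annuli.
A: Mean rate = 11.2 mm / 31 years ≈ 0.361 mm per year.
For B, 7.8 / 0.361 = 21.61 years ≈ 22 annuli.

22 annuli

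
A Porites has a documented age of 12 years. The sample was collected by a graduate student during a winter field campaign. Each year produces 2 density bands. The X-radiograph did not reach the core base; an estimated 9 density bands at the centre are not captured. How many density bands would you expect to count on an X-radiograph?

Expected density bands: 12 × 2 = 24.
Subtracting the 9 density bands not captured gives 24 − 9 = 15 density bands in the record.

15 density bands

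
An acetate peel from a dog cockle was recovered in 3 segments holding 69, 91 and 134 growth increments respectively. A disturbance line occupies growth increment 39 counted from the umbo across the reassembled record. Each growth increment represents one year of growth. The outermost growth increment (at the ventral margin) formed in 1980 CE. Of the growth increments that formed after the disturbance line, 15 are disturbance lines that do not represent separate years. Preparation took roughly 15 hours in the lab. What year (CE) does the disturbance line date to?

1740 CE

Total growth increments = 69 + 91 + 134 = 294.
The disturbance line sits at growth increment 39 from the umbo, so 294 − 39 = 255 growth increments formed after it.
Removing the 15 false growth increments leaves 255 − 15 = 240 true growth increments beyond the disturbance line.
Counting back 240 years from 1980 CE places the disturbance line in 1980 − 240 = 1740 CE.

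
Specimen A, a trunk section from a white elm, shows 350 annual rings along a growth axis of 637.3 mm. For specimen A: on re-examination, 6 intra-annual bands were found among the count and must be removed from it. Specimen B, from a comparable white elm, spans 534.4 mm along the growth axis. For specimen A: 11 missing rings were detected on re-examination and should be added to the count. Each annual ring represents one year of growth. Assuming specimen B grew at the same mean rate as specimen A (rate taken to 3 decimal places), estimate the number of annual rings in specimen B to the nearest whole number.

298 annual rings

Specimen A: after corrections the count is 350 − 6 + 11 = 355 annual rings.
A: Extension rate ≈ 637.3 / 355 = 1.795 mm per year.
For B, 534.4 / 1.795 = 297.72 years ≈ 298 annual rings.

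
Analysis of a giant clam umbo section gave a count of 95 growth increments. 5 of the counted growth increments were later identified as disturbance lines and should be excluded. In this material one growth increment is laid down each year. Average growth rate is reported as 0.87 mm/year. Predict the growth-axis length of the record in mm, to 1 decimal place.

After corrections the count is 95 − 5 = 90 growth increments.
Length ≈ 0.87 × 90 = 78.3 mm.

78.3 mm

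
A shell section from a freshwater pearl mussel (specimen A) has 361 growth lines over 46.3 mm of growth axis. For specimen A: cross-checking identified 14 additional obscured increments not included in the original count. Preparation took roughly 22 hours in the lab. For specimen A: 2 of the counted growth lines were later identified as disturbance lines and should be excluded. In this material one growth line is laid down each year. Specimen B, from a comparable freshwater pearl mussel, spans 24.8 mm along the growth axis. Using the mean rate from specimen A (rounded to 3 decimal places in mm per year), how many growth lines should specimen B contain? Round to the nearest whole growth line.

200 growth lines

Specimen A: adjusted count: 361 − 2 + 14 = 373 growth lines.
A: 46.3 mm over 373 years gives 46.3 / 373 ≈ 0.124 mm/year.
Specimen B: 24.8 mm / 0.124 mm per year = 200.00 years ≈ 200 growth lines.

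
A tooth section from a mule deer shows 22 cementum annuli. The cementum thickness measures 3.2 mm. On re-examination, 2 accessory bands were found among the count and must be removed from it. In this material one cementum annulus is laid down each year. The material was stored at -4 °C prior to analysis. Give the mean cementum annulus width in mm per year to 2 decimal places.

Correcting the raw count gives 22 − 2 = 20 true cementum annuli.
3.2 mm over 20 years gives 3.2 / 20 ≈ 0.16 mm per year.

0.16 mm per year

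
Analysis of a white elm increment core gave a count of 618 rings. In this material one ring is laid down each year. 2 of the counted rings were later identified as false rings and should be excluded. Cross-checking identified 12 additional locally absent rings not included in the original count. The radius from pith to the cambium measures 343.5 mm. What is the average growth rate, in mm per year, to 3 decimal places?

After corrections the count is 618 − 2 + 12 = 628 rings.
Mean rate = 343.5 mm / 628 years ≈ 0.547 mm per year.

0.547 mm per year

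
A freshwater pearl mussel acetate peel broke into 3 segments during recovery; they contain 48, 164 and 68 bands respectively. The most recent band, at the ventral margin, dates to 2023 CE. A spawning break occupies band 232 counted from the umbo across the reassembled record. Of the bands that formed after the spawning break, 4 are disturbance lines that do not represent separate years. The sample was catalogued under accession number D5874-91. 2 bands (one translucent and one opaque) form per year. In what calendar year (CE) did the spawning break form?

Total bands = 48 + 164 + 68 = 280.
280 − 232 = 48 bands lie beyond the spawning break toward the ventral margin.
Excluding 4 false bands: 48 − 4 = 44.
With 2 bands per year, 44 / 2 = 22 years.
2023 − 22 = 2001 CE.

2001 CE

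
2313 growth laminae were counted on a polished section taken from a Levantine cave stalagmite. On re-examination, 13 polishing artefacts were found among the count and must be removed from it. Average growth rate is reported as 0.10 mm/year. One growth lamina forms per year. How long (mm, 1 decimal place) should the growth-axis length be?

230.0 mm

After corrections the count is 2313 − 13 = 2300 growth laminae.
Length ≈ 0.10 × 2300 = 230.0 mm.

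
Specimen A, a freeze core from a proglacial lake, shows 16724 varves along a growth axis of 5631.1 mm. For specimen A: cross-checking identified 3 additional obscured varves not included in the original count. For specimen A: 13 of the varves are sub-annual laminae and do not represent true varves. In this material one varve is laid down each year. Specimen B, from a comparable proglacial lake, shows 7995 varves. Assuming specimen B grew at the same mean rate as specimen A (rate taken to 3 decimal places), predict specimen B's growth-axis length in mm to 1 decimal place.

2694.3 mm

Specimen A: true varve count = 16724 − 13 + 3 = 16714.
A: Mean rate = 5631.1 mm / 16714 years ≈ 0.337 mm per year.
For B, 0.337 mm/year × 7995 years = 2694.3 mm.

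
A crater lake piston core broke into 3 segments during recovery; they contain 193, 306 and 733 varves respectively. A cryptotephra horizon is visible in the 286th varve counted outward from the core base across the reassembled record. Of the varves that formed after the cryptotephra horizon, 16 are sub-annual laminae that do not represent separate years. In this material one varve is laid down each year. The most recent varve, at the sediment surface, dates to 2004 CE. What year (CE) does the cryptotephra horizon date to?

1074 CE

Total varves = 193 + 306 + 733 = 1232.
The cryptotephra horizon sits at varve 286 from the core base, so 1232 − 286 = 946 varves formed after it.
Removing the 16 false varves leaves 946 − 16 = 930 true varves beyond the cryptotephra horizon.
Counting back 930 years from 2004 CE places the cryptotephra horizon in 2004 − 930 = 1074 CE.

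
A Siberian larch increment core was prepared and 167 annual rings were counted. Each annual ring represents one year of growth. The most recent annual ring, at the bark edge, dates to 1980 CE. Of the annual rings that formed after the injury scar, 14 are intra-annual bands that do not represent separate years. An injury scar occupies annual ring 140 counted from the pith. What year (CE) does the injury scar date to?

1967 CE

Between annual ring 140 and the bark edge there are 167 − 140 = 27 annual rings.
Removing the 14 false annual rings leaves 27 − 14 = 13 true annual rings beyond the injury scar.
Counting back 13 years from 1980 CE places the injury scar in 1980 − 13 = 1967 CE.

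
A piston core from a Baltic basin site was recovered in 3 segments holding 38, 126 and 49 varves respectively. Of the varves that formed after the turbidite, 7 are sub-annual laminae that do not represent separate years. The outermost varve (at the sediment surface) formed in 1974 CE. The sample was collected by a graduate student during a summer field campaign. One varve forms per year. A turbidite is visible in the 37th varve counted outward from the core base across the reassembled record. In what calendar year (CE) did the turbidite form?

Total varves = 38 + 126 + 49 = 213.
213 − 37 = 176 varves lie beyond the turbidite toward the sediment surface.
Removing the 7 false varves leaves 176 − 7 = 169 true varves beyond the turbidite.
Counting back 169 years from 1974 CE places the turbidite in 1974 − 169 = 1805 CE.

1805 CE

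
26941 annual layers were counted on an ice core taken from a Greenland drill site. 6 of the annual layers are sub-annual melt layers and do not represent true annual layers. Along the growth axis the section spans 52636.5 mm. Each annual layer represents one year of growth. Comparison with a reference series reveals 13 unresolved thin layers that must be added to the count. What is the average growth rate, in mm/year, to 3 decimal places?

Correcting the raw count gives 26941 − 6 + 13 = 26948 true annual layers.
Mean rate = 52636.5 mm / 26948 years ≈ 1.953 mm/year.

1.953 mm/year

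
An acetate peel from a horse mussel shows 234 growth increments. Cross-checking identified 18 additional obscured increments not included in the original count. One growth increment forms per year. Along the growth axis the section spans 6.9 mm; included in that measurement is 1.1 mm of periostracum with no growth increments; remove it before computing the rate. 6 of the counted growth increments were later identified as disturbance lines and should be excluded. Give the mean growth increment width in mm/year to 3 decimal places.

0.024 mm/year

After corrections the count is 234 − 6 + 18 = 246 growth increments.
Net length = 6.9 − 1.1 = 5.8 mm.
Extension rate ≈ 5.8 / 246 = 0.024 mm/year.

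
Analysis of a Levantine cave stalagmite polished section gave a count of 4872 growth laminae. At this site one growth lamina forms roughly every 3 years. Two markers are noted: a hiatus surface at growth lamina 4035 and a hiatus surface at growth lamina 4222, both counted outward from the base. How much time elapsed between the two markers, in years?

4222 − 4035 = 187 growth laminae lie between the two events.
At 3 years per growth lamina, 187 × 3 = 561 years.

561 years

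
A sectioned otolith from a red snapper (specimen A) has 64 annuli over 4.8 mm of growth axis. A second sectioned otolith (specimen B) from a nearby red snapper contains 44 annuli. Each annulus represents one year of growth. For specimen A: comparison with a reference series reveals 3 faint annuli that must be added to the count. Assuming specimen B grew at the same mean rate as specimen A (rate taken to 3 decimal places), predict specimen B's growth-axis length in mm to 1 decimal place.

Specimen A: adjusted count: 64 + 3 = 67 annuli.
A: Mean rate = 4.8 mm / 67 years ≈ 0.072 mm per year.
For B, 0.072 mm/year × 44 years = 3.2 mm.

3.2 mm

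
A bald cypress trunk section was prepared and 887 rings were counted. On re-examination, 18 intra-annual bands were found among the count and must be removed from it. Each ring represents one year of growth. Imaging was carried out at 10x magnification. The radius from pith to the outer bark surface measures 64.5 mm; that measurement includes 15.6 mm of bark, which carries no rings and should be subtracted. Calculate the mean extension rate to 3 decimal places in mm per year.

After corrections the count is 887 − 18 = 869 rings.
Removing the 15.6 mm offcut leaves 64.5 − 15.6 = 48.9 mm.
48.9 mm over 869 years gives 48.9 / 869 ≈ 0.056 mm per year.

0.056 mm per year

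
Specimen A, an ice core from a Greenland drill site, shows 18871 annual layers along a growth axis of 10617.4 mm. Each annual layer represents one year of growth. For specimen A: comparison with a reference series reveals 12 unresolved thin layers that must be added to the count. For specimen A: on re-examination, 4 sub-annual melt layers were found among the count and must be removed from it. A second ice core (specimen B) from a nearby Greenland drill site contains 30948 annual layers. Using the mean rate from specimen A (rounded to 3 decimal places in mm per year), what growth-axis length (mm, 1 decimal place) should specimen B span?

17392.8 mm

Specimen A: true annual layer count = 18871 − 4 + 12 = 18879.
A: Mean rate = 10617.4 mm / 18879 years ≈ 0.562 mm per year.
B's length ≈ 0.562 × 30948 = 17392.8 mm.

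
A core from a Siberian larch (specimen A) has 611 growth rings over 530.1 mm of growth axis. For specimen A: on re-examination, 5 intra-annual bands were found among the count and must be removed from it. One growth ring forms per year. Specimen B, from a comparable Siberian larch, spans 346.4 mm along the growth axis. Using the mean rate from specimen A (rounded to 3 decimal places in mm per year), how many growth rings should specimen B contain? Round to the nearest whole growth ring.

396 growth rings

Specimen A: after corrections the count is 611 − 5 = 606 growth rings.
A: Mean rate = 530.1 mm / 606 years ≈ 0.875 mm/year.
B spans 346.4 / 0.875 = 395.89 years ≈ 396 growth rings.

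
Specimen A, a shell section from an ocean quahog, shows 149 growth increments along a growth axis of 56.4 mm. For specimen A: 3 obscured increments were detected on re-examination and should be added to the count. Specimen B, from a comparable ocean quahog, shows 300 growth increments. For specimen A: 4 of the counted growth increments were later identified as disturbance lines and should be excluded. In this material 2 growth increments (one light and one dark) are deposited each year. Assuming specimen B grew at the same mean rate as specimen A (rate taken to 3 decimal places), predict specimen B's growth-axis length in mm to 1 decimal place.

Specimen A: after corrections the count is 149 − 4 + 3 = 148 growth increments.
Specimen A: 148 growth increments at 2 per year is 148 / 2 = 74 years.
A: 56.4 mm over 74 years gives 56.4 / 74 ≈ 0.762 mm/year.
Specimen B: 300 growth increments at 2 per year is 300 / 2 = 150 years. B's length ≈ 0.762 × 150 = 114.3 mm.

114.3 mm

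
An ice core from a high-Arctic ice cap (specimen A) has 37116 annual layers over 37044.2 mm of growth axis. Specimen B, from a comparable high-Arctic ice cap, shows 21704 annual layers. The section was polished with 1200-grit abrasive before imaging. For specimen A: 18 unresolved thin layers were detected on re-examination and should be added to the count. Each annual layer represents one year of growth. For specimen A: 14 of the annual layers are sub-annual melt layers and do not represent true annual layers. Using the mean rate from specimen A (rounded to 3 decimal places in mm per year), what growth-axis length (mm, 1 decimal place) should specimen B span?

Specimen A: true annual layer count = 37116 − 14 + 18 = 37120.
A: 37044.2 mm over 37120 years gives 37044.2 / 37120 ≈ 0.998 mm/year.
Length of B = 0.998 × 21704 = 21660.6 mm.

21660.6 mm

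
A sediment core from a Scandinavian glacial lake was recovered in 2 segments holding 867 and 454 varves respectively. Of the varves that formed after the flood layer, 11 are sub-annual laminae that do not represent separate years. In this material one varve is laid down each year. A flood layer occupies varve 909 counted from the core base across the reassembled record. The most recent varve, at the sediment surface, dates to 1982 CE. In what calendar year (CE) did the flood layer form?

1581 CE

Total varves = 867 + 454 = 1321.
1321 − 909 = 412 varves lie beyond the flood layer toward the sediment surface.
Removing the 11 false varves leaves 412 − 11 = 401 true varves beyond the flood layer.
1982 − 401 = 1581 CE.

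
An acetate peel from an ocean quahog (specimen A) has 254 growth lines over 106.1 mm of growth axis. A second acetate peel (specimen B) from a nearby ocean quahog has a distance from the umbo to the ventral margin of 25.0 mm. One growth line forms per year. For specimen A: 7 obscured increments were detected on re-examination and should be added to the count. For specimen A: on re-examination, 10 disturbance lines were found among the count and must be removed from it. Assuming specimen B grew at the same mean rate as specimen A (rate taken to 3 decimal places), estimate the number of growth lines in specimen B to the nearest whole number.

Specimen A: true growth line count = 254 − 10 + 7 = 251.
A: Extension rate ≈ 106.1 / 251 = 0.423 mm/yr.
B spans 25.0 / 0.423 = 59.10 years ≈ 59 growth lines.

59 growth lines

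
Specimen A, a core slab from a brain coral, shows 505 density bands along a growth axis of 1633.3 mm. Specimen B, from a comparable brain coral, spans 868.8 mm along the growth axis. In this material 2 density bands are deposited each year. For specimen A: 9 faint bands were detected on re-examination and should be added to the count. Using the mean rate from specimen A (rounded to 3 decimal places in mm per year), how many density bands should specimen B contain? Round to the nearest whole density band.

Specimen A: true density band count = 505 + 9 = 514.
Specimen A: 514 density bands at 2 per year is 514 / 2 = 257 years.
A: 1633.3 mm over 257 years gives 1633.3 / 257 ≈ 6.355 mm/year.
For B, 868.8 / 6.355 = 136.71 years; at 2 density bands per year that is 136.71 × 2 ≈ 273 density bands.

273 density bands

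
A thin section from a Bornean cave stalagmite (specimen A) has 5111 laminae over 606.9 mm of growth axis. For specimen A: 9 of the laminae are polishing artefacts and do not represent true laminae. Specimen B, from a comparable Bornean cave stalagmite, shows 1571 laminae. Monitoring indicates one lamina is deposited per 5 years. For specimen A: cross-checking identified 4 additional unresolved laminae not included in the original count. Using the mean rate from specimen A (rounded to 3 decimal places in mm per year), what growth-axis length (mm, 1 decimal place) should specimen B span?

Specimen A: after corrections the count is 5111 − 9 + 4 = 5106 laminae.
Specimen A: multiplying by 5 years per lamina: 5106 × 5 = 25530 years.
A: Extension rate ≈ 606.9 / 25530 = 0.024 mm per year.
Specimen B: at 5 years per lamina, 1571 × 5 = 7855 years. For B, 0.024 mm/year × 7855 years = 188.5 mm.

188.5 mm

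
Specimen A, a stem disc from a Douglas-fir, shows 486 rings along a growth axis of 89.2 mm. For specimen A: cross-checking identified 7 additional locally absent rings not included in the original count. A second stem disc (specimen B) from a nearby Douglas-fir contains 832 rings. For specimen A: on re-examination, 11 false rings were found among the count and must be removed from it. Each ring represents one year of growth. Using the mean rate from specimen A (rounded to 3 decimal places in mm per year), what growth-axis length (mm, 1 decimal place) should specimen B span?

Specimen A: adjusted count: 486 − 11 + 7 = 482 rings.
A: 89.2 mm over 482 years gives 89.2 / 482 ≈ 0.185 mm/yr.
Length of B = 0.185 × 832 = 153.9 mm.

153.9 mm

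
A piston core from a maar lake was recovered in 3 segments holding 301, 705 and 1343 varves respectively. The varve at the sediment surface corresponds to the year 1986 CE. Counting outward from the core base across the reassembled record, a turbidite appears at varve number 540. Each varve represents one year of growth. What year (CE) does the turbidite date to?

Total varves = 301 + 705 + 1343 = 2349.
The turbidite sits at varve 540 from the core base, so 2349 − 540 = 1809 varves formed after it.
Counting back 1809 years from 1986 CE places the turbidite in 1986 − 1809 = 177 CE.

177 CE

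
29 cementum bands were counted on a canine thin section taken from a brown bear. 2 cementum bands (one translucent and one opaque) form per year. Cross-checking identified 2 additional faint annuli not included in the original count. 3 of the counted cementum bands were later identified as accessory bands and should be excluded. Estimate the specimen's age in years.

14 yr

True cementum band count = 29 − 3 + 2 = 28.
Dividing by 2 cementum bands per year: 28 / 2 = 14 years.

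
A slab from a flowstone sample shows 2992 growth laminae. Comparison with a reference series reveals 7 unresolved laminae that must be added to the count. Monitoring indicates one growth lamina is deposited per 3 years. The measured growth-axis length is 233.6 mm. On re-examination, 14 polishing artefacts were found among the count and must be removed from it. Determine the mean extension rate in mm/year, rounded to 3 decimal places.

0.026 mm/year

True growth lamina count = 2992 − 14 + 7 = 2985.
2985 growth laminae at 3 years each span 2985 × 3 = 8955 years.
233.6 mm over 8955 years gives 233.6 / 8955 ≈ 0.026 mm/year.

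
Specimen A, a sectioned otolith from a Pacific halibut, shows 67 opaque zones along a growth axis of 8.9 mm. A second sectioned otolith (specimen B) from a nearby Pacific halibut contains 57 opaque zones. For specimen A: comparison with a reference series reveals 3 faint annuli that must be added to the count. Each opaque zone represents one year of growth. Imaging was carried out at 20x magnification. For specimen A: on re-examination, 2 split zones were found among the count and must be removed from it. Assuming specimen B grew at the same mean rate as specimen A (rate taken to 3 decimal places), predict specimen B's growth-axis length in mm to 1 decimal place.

7.5 mm

Specimen A: correcting the raw count gives 67 − 2 + 3 = 68 true opaque zones.
A: Extension rate ≈ 8.9 / 68 = 0.131 mm/year.
For B, 0.131 mm/year × 57 years = 7.5 mm.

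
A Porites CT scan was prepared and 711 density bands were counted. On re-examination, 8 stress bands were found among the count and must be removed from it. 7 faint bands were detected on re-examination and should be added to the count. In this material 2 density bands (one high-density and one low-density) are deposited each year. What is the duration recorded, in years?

355 yr

Correcting the raw count gives 711 − 8 + 7 = 710 true density bands.
Dividing by 2 density bands per year: 710 / 2 = 355 years.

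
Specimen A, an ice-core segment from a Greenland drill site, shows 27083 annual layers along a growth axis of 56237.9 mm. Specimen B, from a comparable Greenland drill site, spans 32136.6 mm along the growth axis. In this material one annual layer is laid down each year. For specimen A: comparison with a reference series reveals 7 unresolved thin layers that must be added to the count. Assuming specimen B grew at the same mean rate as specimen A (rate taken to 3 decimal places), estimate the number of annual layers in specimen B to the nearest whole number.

15480 annual layers

Specimen A: after corrections the count is 27083 + 7 = 27090 annual layers.
A: Extension rate ≈ 56237.9 / 27090 = 2.076 mm per year.
B spans 32136.6 / 2.076 = 15480.06 years ≈ 15480 annual layers.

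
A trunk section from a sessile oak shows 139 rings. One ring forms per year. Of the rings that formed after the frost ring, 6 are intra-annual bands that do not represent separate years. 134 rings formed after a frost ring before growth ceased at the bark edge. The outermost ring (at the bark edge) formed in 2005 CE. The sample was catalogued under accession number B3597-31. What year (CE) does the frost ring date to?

There are 134 rings younger than the frost ring.
134 − 6 false = 128 true rings after the frost ring.
Counting back 128 years from 2005 CE places the frost ring in 2005 − 128 = 1877 CE.

1877 CE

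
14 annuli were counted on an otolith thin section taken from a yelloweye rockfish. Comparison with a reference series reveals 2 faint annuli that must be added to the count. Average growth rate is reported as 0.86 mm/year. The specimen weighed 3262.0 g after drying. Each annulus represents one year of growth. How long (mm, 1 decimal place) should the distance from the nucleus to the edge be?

13.8 mm

Adjusted count: 14 + 2 = 16 annuli.
16 years at 0.86 mm/year gives 0.86 × 16 = 13.8 mm.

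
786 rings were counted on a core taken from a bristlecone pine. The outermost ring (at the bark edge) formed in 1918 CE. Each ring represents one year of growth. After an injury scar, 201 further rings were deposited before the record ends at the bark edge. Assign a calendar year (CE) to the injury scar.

201 rings post-date the injury scar.
The ring at the bark edge is 1918 CE, so the injury scar dates to 1918 − 201 = 1717 CE.

1717 CE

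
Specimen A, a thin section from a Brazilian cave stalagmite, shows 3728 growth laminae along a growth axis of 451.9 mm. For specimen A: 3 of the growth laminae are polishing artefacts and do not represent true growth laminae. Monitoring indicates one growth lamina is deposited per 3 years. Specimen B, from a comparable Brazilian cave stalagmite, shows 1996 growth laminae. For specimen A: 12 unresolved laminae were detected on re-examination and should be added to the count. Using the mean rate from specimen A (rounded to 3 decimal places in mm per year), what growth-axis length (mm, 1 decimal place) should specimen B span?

239.5 mm

Specimen A: adjusted count: 3728 − 3 + 12 = 3737 growth laminae.
Specimen A: multiplying by 3 years per growth lamina: 3737 × 3 = 11211 years.
A: Mean rate = 451.9 mm / 11211 years ≈ 0.040 mm/year.
Specimen B: multiplying by 3 years per growth lamina: 1996 × 3 = 5988 years. B's length ≈ 0.040 × 5988 = 239.5 mm.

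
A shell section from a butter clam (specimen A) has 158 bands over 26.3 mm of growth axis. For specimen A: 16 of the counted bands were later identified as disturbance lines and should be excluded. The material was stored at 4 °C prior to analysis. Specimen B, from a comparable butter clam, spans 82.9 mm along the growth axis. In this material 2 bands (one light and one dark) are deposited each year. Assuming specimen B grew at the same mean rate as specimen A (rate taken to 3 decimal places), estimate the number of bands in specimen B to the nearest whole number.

448 bands

Specimen A: correcting the raw count gives 158 − 16 = 142 true bands.
Specimen A: 142 bands at 2 per year is 142 / 2 = 71 years.
A: 26.3 mm over 71 years gives 26.3 / 71 ≈ 0.370 mm/year.
B spans 82.9 / 0.370 = 224.05 years; at 2 bands per year that is 224.05 × 2 ≈ 448 bands.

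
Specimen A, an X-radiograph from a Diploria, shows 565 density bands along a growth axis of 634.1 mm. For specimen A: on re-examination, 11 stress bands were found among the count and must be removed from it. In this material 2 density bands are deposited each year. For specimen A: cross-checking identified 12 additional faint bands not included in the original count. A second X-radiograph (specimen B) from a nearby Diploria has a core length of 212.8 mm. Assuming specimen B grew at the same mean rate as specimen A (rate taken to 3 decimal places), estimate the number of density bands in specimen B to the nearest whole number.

Specimen A: after corrections the count is 565 − 11 + 12 = 566 density bands.
Specimen A: with 2 density bands per year, 566 / 2 = 283 years.
A: Mean rate = 634.1 mm / 283 years ≈ 2.241 mm/year.
For B, 212.8 / 2.241 = 94.96 years; at 2 density bands per year that is 94.96 × 2 ≈ 190 density bands.

190 density bands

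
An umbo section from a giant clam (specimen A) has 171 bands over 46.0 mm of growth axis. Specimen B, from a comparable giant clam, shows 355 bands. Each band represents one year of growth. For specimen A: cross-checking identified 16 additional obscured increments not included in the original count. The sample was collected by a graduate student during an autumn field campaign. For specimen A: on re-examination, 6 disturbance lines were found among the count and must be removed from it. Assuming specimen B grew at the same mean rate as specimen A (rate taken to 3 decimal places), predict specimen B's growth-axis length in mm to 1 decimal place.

Specimen A: adjusted count: 171 − 6 + 16 = 181 bands.
A: Extension rate ≈ 46.0 / 181 = 0.254 mm per year.
Length of B = 0.254 × 355 = 90.2 mm.

90.2 mm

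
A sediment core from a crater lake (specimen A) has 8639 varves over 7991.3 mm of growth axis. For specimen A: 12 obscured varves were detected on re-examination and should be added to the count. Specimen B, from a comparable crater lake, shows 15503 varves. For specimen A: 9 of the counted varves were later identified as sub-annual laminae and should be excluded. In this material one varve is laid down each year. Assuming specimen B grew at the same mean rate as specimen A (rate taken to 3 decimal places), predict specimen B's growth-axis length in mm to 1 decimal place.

Specimen A: correcting the raw count gives 8639 − 9 + 12 = 8642 true varves.
A: Mean rate = 7991.3 mm / 8642 years ≈ 0.925 mm/yr.
For B, 0.925 mm/year × 15503 years = 14340.3 mm.

14340.3 mm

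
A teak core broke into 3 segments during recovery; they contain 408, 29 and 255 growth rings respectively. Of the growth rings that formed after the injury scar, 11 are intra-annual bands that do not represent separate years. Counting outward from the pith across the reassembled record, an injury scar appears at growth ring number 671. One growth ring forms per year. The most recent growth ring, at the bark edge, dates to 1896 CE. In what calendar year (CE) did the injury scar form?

1886 CE

Total growth rings = 408 + 29 + 255 = 692.
Between growth ring 671 and the bark edge there are 692 − 671 = 21 growth rings.
Removing the 11 false growth rings leaves 21 − 11 = 10 true growth rings beyond the injury scar.
Counting back 10 years from 1896 CE places the injury scar in 1896 − 10 = 1886 CE.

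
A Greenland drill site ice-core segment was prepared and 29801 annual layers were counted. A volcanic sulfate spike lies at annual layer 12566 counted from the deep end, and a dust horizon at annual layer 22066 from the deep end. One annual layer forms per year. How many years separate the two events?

Separation: 22066 − 12566 = 9500 annual layers.
One annual layer per year makes the interval 9500 years.

9500 yr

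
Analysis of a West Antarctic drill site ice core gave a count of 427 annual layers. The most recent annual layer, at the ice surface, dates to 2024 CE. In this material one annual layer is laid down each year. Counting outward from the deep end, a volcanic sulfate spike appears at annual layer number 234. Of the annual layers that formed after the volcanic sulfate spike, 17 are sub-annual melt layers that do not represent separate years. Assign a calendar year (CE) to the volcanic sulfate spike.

427 − 234 = 193 annual layers lie beyond the volcanic sulfate spike toward the ice surface.
Excluding 17 false annual layers: 193 − 17 = 176.
Counting back 176 years from 2024 CE places the volcanic sulfate spike in 2024 − 176 = 1848 CE.

1848 CE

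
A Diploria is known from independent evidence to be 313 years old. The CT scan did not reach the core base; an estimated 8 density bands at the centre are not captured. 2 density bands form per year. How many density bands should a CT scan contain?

Expected density bands: 313 × 2 = 626.
626 − 8 missed = 618 density bands expected in the prepared section.

618 density bands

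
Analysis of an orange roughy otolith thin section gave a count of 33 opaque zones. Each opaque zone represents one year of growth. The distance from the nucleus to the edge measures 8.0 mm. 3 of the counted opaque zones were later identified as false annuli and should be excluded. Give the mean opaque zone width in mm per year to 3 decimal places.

0.267 mm per year

Adjusted count: 33 − 3 = 30 opaque zones.
Mean rate = 8.0 mm / 30 years ≈ 0.267 mm per year.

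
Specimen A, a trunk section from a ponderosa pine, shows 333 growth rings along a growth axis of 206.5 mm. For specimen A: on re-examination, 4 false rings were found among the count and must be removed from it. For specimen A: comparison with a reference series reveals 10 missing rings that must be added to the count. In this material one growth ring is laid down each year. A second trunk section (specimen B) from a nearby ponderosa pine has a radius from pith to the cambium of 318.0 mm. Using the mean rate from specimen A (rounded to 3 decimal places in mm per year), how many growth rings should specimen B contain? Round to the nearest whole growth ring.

Specimen A: true growth ring count = 333 − 4 + 10 = 339.
A: 206.5 mm over 339 years gives 206.5 / 339 ≈ 0.609 mm/year.
Specimen B: 318.0 mm / 0.609 mm per year = 522.17 years ≈ 522 growth rings.

522 growth rings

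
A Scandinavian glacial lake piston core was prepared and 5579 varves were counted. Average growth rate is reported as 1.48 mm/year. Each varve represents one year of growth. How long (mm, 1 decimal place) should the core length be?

5579 years of growth are recorded.
Predicted length = 1.48 mm/year × 5579 years = 8256.9 mm.

8256.9 mm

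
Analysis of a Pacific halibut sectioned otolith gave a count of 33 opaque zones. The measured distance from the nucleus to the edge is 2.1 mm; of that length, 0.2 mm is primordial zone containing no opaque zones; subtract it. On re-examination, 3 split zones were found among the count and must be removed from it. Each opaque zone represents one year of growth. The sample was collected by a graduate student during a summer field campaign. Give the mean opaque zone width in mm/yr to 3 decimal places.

Adjusted count: 33 − 3 = 30 opaque zones.
Net length = 2.1 − 0.2 = 1.9 mm.
Extension rate ≈ 1.9 / 30 = 0.063 mm/yr.

0.063 mm/yr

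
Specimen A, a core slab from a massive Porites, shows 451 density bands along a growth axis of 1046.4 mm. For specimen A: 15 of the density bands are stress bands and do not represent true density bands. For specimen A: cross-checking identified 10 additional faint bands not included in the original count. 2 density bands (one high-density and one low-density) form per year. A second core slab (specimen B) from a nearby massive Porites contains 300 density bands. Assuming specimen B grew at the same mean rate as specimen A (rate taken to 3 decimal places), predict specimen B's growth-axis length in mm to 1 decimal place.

703.8 mm

Specimen A: correcting the raw count gives 451 − 15 + 10 = 446 true density bands.
Specimen A: dividing by 2 density bands per year: 446 / 2 = 223 years.
A: 1046.4 mm over 223 years gives 1046.4 / 223 ≈ 4.692 mm/year.
Specimen B: with 2 density bands per year, 300 / 2 = 150 years. B's length ≈ 4.692 × 150 = 703.8 mm.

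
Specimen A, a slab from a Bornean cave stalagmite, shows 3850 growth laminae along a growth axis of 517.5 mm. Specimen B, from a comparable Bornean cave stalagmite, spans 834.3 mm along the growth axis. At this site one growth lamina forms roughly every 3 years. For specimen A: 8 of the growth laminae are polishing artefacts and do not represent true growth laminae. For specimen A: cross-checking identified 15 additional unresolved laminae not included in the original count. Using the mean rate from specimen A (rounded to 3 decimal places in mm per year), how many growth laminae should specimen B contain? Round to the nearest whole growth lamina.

6180 growth laminae

Specimen A: after corrections the count is 3850 − 8 + 15 = 3857 growth laminae.
Specimen A: at 3 years per growth lamina, 3857 × 3 = 11571 years.
A: Extension rate ≈ 517.5 / 11571 = 0.045 mm/yr.
For B, 834.3 / 0.045 = 18540.00 years; at 3 years per growth lamina that is 18540.00 / 3 ≈ 6180 growth laminae.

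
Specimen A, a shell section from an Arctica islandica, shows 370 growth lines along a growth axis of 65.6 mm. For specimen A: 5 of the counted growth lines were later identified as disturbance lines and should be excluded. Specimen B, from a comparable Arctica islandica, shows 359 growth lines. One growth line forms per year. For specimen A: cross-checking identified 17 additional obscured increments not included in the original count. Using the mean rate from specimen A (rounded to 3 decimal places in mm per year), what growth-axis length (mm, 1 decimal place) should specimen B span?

61.7 mm

Specimen A: after corrections the count is 370 − 5 + 17 = 382 growth lines.
A: 65.6 mm over 382 years gives 65.6 / 382 ≈ 0.172 mm per year.
For B, 0.172 mm/year × 359 years = 61.7 mm.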